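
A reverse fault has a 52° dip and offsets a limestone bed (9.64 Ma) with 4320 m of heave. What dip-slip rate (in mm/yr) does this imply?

dip-slip = heave / cos(dip) = 4320 m / cos(52°) = 7017 m
rate = 7017 m / 9.64 Ma = 0.000728 m/yr = 0.728 mm/yr

0.728 mm/yr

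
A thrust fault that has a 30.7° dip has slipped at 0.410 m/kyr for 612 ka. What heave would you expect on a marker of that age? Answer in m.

216 m

dip-slip = rate × time = 0.410 m/kyr × 612 ka = 250.9 m
heave = dip-slip × cos(dip) = 250.9 × cos(30.7°) = 216 m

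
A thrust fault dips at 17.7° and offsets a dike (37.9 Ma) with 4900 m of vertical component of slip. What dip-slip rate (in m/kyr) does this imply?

dip-slip = throw / sin(dip) = 4900 m / sin(17.7°) = 16120 m
rate = 16120 m / 37.9 Ma = 0.000425 m/yr = 0.425 m/kyr

0.425 m/kyr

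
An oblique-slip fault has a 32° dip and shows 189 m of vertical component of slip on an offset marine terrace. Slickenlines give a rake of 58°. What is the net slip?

421 m

dip-slip = throw / sin(dip) = 189 / sin(32°) = 356.7 m
net slip = dip-slip / sin(rake) = 356.7 / sin(58°) = 421 m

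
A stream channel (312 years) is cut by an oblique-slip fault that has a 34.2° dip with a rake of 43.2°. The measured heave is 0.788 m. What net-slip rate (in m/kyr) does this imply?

4.46 m/kyr

dip-slip = heave / cos(dip) = 0.788 / cos(34.2°) = 0.9527 m
net slip = dip-slip / sin(rake) = 0.9527 / sin(43.2°) = 1.392 m
rate = 1.392 m / 312 years = 0.00446 m/yr = 4.46 m/kyr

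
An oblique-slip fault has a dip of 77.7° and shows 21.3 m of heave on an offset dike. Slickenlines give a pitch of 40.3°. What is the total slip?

155 m

dip-slip = heave / cos(dip) = 21.3 / cos(77.7°) = 99.99 m
net slip = dip-slip / sin(rake) = 99.99 / sin(40.3°) = 155 m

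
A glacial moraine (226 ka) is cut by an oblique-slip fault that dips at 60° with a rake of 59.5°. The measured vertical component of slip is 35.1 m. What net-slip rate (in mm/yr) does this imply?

dip-slip = throw / sin(dip) = 35.1 / sin(60°) = 40.53 m
net slip = dip-slip / sin(rake) = 40.53 / sin(59.5°) = 47.04 m
rate = 47.04 m / 226 ka = 0.000208 m/yr = 0.208 mm/yr

0.208 mm/yr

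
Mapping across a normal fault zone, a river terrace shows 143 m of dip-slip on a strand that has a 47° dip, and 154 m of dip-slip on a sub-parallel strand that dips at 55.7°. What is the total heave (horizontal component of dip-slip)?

184 m

heave_A = 143 × cos(47°) = 97.53 m
heave_B = 154 × cos(55.7°) = 86.78 m
total = 97.53 + 86.78 = 184 m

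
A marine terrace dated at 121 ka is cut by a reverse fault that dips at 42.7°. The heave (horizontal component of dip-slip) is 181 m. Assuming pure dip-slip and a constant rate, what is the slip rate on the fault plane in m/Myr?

2040 m/Myr

dip-slip = heave / cos(dip) = 181 m / cos(42.7°) = 246.3 m
rate = 246.3 m / 121 ka = 0.00204 m/yr = 2040 m/Myr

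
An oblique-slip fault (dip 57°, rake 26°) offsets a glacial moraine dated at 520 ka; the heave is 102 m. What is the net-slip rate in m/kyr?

dip-slip = heave / cos(dip) = 102 / cos(57°) = 187.3 m
net slip = dip-slip / sin(rake) = 187.3 / sin(26°) = 427.2 m
rate = 427.2 m / 520 ka = 0.000822 m/yr = 0.822 m/kyr

0.822 m/kyr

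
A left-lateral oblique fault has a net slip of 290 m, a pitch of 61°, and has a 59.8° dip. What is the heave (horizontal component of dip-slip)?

dip-slip = net slip × sin(rake) = 290 m × sin(61°) = 253.6 m
heave = dip-slip × cos(dip) = 253.6 × cos(59.8°) = 128 m

128 m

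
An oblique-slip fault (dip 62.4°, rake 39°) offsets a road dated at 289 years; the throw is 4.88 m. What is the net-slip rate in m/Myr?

30300 m/Myr

dip-slip = throw / sin(dip) = 4.88 / sin(62.4°) = 5.507 m
net slip = dip-slip / sin(rake) = 5.507 / sin(39°) = 8.750 m
rate = 8.750 m / 289 years = 0.0303 m/yr = 30300 m/Myr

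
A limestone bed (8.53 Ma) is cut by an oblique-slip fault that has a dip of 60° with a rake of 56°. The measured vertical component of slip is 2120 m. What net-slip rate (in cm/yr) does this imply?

dip-slip = throw / sin(dip) = 2120 / sin(60°) = 2448 m
net slip = dip-slip / sin(rake) = 2448 / sin(56°) = 2953 m
rate = 2953 m / 8.53 Ma = 0.000346 m/yr = 0.0346 cm/yr

0.0346 cm/yr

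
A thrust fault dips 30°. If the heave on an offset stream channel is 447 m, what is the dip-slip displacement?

dip-slip = heave / cos(dip) = 447 / cos(30°) = 516 m

516 m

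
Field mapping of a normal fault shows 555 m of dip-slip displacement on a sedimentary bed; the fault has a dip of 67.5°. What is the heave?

heave = dip-slip × cos(dip) = 555 m × cos(67.5°) = 212 m

212 m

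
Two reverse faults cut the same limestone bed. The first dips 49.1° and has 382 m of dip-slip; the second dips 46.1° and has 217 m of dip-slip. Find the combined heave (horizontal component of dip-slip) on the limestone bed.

heave_A = 382 × cos(49.1°) = 250.1 m
heave_B = 217 × cos(46.1°) = 150.5 m
total = 250.1 + 150.5 = 401 m

401 m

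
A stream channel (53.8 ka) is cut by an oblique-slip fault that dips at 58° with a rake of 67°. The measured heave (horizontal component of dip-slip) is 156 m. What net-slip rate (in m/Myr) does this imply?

dip-slip = heave / cos(dip) = 156 / cos(58°) = 294.4 m
net slip = dip-slip / sin(rake) = 294.4 / sin(67°) = 319.8 m
rate = 319.8 m / 53.8 ka = 0.00594 m/yr = 5940 m/Myr

5940 m/Myr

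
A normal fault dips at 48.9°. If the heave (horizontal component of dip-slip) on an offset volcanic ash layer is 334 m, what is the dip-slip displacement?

dip-slip = heave / cos(dip) = 334 / cos(48.9°) = 508 m

508 m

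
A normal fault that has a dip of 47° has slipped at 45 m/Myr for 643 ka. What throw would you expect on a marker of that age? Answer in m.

dip-slip = rate × time = 45 m/Myr × 643 ka = 28.94 m
throw = dip-slip × sin(dip) = 28.94 × sin(47°) = 21.2 m

21.2 m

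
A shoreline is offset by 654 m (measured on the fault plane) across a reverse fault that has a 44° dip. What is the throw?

454 m

throw = dip-slip × sin(dip) = 654 m × sin(44°) = 454 m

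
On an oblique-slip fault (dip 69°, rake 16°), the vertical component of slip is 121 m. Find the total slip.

dip-slip = throw / sin(dip) = 121 / sin(69°) = 129.6 m
net slip = dip-slip / sin(rake) = 129.6 / sin(16°) = 470 m

470 m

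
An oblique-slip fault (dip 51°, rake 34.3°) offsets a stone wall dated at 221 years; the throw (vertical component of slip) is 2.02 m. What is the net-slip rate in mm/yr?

20.9 mm/yr

dip-slip = throw / sin(dip) = 2.02 / sin(51°) = 2.599 m
net slip = dip-slip / sin(rake) = 2.599 / sin(34.3°) = 4.612 m
rate = 4.612 m / 221 years = 0.0209 m/yr = 20.9 mm/yr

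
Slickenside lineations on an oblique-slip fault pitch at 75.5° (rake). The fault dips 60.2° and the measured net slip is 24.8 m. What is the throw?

20.8 m

dip-slip = net slip × sin(rake) = 24.8 m × sin(75.5°) = 24.01 m
throw = dip-slip × sin(dip) = 24.01 × sin(60.2°) = 20.8 m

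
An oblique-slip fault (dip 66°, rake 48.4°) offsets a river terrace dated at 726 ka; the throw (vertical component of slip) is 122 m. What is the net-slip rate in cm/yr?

dip-slip = throw / sin(dip) = 122 / sin(66°) = 133.5 m
net slip = dip-slip / sin(rake) = 133.5 / sin(48.4°) = 178.6 m
rate = 178.6 m / 726 ka = 0.000246 m/yr = 0.0246 cm/yr

0.0246 cm/yr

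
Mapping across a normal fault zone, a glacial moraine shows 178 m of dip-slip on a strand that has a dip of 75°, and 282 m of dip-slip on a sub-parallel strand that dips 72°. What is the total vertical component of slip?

440 m

throw_A = 178 × sin(75°) = 171.9 m
throw_B = 282 × sin(72°) = 268.2 m
total = 171.9 + 268.2 = 440 m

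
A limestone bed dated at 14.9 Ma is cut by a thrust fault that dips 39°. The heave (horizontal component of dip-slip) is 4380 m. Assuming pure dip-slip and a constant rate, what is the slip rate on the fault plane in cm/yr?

dip-slip = heave / cos(dip) = 4380 m / cos(39°) = 5636 m
rate = 5636 m / 14.9 Ma = 0.000378 m/yr = 0.0378 cm/yr

0.0378 cm/yr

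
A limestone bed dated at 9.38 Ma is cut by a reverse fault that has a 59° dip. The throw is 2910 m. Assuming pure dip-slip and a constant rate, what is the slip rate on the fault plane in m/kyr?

dip-slip = throw / sin(dip) = 2910 m / sin(59°) = 3395 m
rate = 3395 m / 9.38 Ma = 0.000362 m/yr = 0.362 m/kyr

0.362 m/kyr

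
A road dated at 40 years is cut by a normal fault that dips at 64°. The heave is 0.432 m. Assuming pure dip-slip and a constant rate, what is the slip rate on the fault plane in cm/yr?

dip-slip = heave / cos(dip) = 0.432 m / cos(64°) = 0.9855 m
rate = 0.9855 m / 40 years = 0.0246 m/yr = 2.46 cm/yr

2.46 cm/yr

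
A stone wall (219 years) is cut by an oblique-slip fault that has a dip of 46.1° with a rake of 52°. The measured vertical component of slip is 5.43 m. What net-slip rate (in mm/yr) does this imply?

43.7 mm/yr

dip-slip = throw / sin(dip) = 5.43 / sin(46.1°) = 7.536 m
net slip = dip-slip / sin(rake) = 7.536 / sin(52°) = 9.563 m
rate = 9.563 m / 219 years = 0.0437 m/yr = 43.7 mm/yr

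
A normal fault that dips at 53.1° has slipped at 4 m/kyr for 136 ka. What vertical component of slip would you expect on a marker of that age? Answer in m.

435 m

dip-slip = rate × time = 4 m/kyr × 136 ka = 544 m
throw = dip-slip × sin(dip) = 544 × sin(53.1°) = 435 m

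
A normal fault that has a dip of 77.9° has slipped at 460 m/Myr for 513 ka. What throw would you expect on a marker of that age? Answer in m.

dip-slip = rate × time = 460 m/Myr × 513 ka = 236 m
throw = dip-slip × sin(dip) = 236 × sin(77.9°) = 231 m

231 m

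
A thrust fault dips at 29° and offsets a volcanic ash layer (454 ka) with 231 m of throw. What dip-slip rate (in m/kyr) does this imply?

1.05 m/kyr

dip-slip = throw / sin(dip) = 231 m / sin(29°) = 476.5 m
rate = 476.5 m / 454 ka = 0.00105 m/yr = 1.05 m/kyr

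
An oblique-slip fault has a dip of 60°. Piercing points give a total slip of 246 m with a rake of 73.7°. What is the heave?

118 m

dip-slip = net slip × sin(rake) = 246 m × sin(73.7°) = 236.1 m
heave = dip-slip × cos(dip) = 236.1 × cos(60°) = 118 m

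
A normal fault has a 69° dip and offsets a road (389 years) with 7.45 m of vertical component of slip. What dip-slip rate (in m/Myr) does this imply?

20500 m/Myr

dip-slip = throw / sin(dip) = 7.45 m / sin(69°) = 7.980 m
rate = 7.980 m / 389 years = 0.0205 m/yr = 20500 m/Myr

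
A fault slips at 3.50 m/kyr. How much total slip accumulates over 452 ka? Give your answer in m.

slip = rate × time = 3.50 m/kyr × 452 ka = 1580 m

1580 m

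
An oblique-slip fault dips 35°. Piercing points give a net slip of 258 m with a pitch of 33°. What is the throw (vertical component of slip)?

dip-slip = net slip × sin(rake) = 258 m × sin(33°) = 140.5 m
throw = dip-slip × sin(dip) = 140.5 × sin(35°) = 80.6 m

80.6 m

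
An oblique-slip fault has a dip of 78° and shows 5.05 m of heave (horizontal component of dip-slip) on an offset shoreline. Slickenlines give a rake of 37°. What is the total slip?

40.4 m

dip-slip = heave / cos(dip) = 5.05 / cos(78°) = 24.29 m
net slip = dip-slip / sin(rake) = 24.29 / sin(37°) = 40.4 m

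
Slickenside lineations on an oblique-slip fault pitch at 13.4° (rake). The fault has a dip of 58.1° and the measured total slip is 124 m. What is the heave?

15.2 m

dip-slip = net slip × sin(rake) = 124 m × sin(13.4°) = 28.74 m
heave = dip-slip × cos(dip) = 28.74 × cos(58.1°) = 15.2 m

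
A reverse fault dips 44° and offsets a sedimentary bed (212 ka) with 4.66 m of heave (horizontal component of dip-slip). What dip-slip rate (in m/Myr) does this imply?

dip-slip = heave / cos(dip) = 4.66 m / cos(44°) = 6.478 m
rate = 6.478 m / 212 ka = 0.0000306 m/yr = 30.6 m/Myr

30.6 m/Myr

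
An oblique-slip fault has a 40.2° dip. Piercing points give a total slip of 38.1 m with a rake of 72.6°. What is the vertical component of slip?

23.5 m

dip-slip = net slip × sin(rake) = 38.1 m × sin(72.6°) = 36.36 m
throw = dip-slip × sin(dip) = 36.36 × sin(40.2°) = 23.5 m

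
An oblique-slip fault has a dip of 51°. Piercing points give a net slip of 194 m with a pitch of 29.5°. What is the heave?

dip-slip = net slip × sin(rake) = 194 m × sin(29.5°) = 95.53 m
heave = dip-slip × cos(dip) = 95.53 × cos(51°) = 60.1 m

60.1 m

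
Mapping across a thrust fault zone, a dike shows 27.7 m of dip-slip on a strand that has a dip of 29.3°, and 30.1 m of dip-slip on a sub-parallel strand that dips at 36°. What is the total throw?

throw_A = 27.7 × sin(29.3°) = 13.56 m
throw_B = 30.1 × sin(36°) = 17.69 m
total = 13.56 + 17.69 = 31.2 m

31.2 m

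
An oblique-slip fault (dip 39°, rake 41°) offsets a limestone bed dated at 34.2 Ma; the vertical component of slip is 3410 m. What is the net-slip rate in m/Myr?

241 m/Myr

dip-slip = throw / sin(dip) = 3410 / sin(39°) = 5419 m
net slip = dip-slip / sin(rake) = 5419 / sin(41°) = 8259 m
rate = 8259 m / 34.2 Ma = 0.000241 m/yr = 241 m/Myr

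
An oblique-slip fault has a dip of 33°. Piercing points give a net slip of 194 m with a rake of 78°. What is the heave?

159 m

dip-slip = net slip × sin(rake) = 194 m × sin(78°) = 189.8 m
heave = dip-slip × cos(dip) = 189.8 × cos(33°) = 159 m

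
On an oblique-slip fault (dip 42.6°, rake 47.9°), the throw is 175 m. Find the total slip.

348 m

dip-slip = throw / sin(dip) = 175 / sin(42.6°) = 258.5 m
net slip = dip-slip / sin(rake) = 258.5 / sin(47.9°) = 348 m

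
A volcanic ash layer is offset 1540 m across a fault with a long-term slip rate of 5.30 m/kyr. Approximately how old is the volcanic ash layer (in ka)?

291 ka

age = offset / rate = 1540 m / (5.30 m/kyr) = 291000 yr = 291 ka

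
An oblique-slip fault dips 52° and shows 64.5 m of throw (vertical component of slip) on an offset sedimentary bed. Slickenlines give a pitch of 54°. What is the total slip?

dip-slip = throw / sin(dip) = 64.5 / sin(52°) = 81.85 m
net slip = dip-slip / sin(rake) = 81.85 / sin(54°) = 101 m

101 m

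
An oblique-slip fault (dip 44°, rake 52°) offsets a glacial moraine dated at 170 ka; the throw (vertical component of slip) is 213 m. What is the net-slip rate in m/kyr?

2.29 m/kyr

dip-slip = throw / sin(dip) = 213 / sin(44°) = 306.6 m
net slip = dip-slip / sin(rake) = 306.6 / sin(52°) = 389.1 m
rate = 389.1 m / 170 ka = 0.00229 m/yr = 2.29 m/kyr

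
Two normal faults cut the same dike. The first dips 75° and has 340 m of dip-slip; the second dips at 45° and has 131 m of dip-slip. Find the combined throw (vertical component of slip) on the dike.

421 m

throw_A = 340 × sin(75°) = 328.4 m
throw_B = 131 × sin(45°) = 92.63 m
total = 328.4 + 92.63 = 421 m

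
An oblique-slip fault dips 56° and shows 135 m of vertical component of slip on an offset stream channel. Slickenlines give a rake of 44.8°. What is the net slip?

dip-slip = throw / sin(dip) = 135 / sin(56°) = 162.8 m
net slip = dip-slip / sin(rake) = 162.8 / sin(44.8°) = 231 m

231 m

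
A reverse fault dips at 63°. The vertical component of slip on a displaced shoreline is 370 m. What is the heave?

189 m

heave = throw / tan(dip) = 370 / tan(63°) = 189 m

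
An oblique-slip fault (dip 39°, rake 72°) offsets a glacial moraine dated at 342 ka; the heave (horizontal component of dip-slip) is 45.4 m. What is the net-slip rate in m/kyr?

dip-slip = heave / cos(dip) = 45.4 / cos(39°) = 58.42 m
net slip = dip-slip / sin(rake) = 58.42 / sin(72°) = 61.43 m
rate = 61.43 m / 342 ka = 0.000180 m/yr = 0.180 m/kyr

0.180 m/kyr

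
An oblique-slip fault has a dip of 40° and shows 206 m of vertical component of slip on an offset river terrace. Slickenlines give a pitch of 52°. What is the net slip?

407 m

dip-slip = throw / sin(dip) = 206 / sin(40°) = 320.5 m
net slip = dip-slip / sin(rake) = 320.5 / sin(52°) = 407 m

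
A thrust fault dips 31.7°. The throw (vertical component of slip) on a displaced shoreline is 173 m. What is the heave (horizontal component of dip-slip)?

heave = throw / tan(dip) = 173 / tan(31.7°) = 280 m

280 m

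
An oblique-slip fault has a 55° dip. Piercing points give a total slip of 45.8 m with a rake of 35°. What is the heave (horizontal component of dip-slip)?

dip-slip = net slip × sin(rake) = 45.8 m × sin(35°) = 26.27 m
heave = dip-slip × cos(dip) = 26.27 × cos(55°) = 15.1 m

15.1 m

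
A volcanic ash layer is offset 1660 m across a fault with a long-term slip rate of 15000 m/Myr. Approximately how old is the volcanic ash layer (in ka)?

age = offset / rate = 1660 m / (15000 m/Myr) = 111000 yr = 111 ka

111 ka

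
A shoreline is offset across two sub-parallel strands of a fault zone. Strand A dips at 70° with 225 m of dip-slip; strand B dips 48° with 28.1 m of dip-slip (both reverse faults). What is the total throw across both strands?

throw_A = 225 × sin(70°) = 211.4 m
throw_B = 28.1 × sin(48°) = 20.88 m
total = 211.4 + 20.88 = 232 m

232 m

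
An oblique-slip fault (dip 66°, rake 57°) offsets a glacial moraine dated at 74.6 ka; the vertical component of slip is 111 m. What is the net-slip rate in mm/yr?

1.94 mm/yr

dip-slip = throw / sin(dip) = 111 / sin(66°) = 121.5 m
net slip = dip-slip / sin(rake) = 121.5 / sin(57°) = 144.9 m
rate = 144.9 m / 74.6 ka = 0.00194 m/yr = 1.94 mm/yr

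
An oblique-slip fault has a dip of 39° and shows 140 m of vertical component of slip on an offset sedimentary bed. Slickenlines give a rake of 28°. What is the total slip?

dip-slip = throw / sin(dip) = 140 / sin(39°) = 222.5 m
net slip = dip-slip / sin(rake) = 222.5 / sin(28°) = 474 m

474 m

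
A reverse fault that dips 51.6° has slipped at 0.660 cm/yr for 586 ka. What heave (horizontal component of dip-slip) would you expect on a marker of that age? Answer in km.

dip-slip = rate × time = 0.660 cm/yr × 586 ka = 3868 m
heave = dip-slip × cos(dip) = 3868 × cos(51.6°) = 2400 m = 2.40 km

2.40 km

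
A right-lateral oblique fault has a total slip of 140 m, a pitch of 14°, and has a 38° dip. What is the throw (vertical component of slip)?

20.9 m

dip-slip = net slip × sin(rake) = 140 m × sin(14°) = 33.87 m
throw = dip-slip × sin(dip) = 33.87 × sin(38°) = 20.9 m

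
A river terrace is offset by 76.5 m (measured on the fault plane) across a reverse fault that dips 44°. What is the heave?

55 m

heave = dip-slip × cos(dip) = 76.5 m × cos(44°) = 55 m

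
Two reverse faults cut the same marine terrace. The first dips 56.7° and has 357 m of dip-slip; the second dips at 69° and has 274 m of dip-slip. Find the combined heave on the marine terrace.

heave_A = 357 × cos(56.7°) = 196 m
heave_B = 274 × cos(69°) = 98.19 m
total = 196 + 98.19 = 294 m

294 m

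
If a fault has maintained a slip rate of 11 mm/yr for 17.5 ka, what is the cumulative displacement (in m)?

192 m

slip = rate × time = 11 mm/yr × 17.5 ka = 192 m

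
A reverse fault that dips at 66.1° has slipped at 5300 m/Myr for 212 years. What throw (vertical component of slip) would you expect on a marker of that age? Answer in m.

dip-slip = rate × time = 5300 m/Myr × 212 years = 1.124 m
throw = dip-slip × sin(dip) = 1.124 × sin(66.1°) = 1.03 m

1.03 m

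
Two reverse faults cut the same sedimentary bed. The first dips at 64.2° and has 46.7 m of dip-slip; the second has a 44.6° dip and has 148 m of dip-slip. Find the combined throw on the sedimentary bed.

146 m

throw_A = 46.7 × sin(64.2°) = 42.04 m
throw_B = 148 × sin(44.6°) = 103.9 m
total = 42.04 + 103.9 = 146 m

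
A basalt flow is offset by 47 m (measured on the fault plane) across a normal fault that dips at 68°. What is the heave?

17.6 m

heave = dip-slip × cos(dip) = 47 m × cos(68°) = 17.6 m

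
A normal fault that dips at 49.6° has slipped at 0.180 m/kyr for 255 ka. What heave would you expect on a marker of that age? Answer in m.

29.7 m

dip-slip = rate × time = 0.180 m/kyr × 255 ka = 45.90 m
heave = dip-slip × cos(dip) = 45.90 × cos(49.6°) = 29.7 m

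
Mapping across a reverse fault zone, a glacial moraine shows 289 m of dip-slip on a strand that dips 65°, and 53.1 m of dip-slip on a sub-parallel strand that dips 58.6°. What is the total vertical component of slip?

throw_A = 289 × sin(65°) = 261.9 m
throw_B = 53.1 × sin(58.6°) = 45.32 m
total = 261.9 + 45.32 = 307 m

307 m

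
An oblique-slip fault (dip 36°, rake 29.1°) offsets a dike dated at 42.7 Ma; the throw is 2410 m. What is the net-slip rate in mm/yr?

dip-slip = throw / sin(dip) = 2410 / sin(36°) = 4100 m
net slip = dip-slip / sin(rake) = 4100 / sin(29.1°) = 8431 m
rate = 8431 m / 42.7 Ma = 0.000197 m/yr = 0.197 mm/yr

0.197 mm/yr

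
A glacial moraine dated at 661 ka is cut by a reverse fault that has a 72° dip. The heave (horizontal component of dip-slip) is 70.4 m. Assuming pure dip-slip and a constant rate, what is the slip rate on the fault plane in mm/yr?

dip-slip = heave / cos(dip) = 70.4 m / cos(72°) = 227.8 m
rate = 227.8 m / 661 ka = 0.000345 m/yr = 0.345 mm/yr

0.345 mm/yr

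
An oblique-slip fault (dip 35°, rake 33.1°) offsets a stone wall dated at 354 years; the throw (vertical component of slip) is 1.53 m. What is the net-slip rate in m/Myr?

dip-slip = throw / sin(dip) = 1.53 / sin(35°) = 2.667 m
net slip = dip-slip / sin(rake) = 2.667 / sin(33.1°) = 4.885 m
rate = 4.885 m / 354 years = 0.0138 m/yr = 13800 m/Myr

13800 m/Myr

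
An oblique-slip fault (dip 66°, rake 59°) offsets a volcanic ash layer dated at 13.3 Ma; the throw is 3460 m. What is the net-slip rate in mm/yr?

dip-slip = throw / sin(dip) = 3460 / sin(66°) = 3787 m
net slip = dip-slip / sin(rake) = 3787 / sin(59°) = 4419 m
rate = 4419 m / 13.3 Ma = 0.000332 m/yr = 0.332 mm/yr

0.332 mm/yr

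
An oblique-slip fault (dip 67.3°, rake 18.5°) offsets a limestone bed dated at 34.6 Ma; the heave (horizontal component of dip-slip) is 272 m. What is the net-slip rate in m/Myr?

64.2 m/Myr

dip-slip = heave / cos(dip) = 272 / cos(67.3°) = 704.8 m
net slip = dip-slip / sin(rake) = 704.8 / sin(18.5°) = 2221 m
rate = 2221 m / 34.6 Ma = 0.0000642 m/yr = 64.2 m/Myr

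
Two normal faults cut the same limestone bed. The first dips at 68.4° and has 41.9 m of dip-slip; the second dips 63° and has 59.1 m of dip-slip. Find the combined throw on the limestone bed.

91.6 m

throw_A = 41.9 × sin(68.4°) = 38.96 m
throw_B = 59.1 × sin(63°) = 52.66 m
total = 38.96 + 52.66 = 91.6 m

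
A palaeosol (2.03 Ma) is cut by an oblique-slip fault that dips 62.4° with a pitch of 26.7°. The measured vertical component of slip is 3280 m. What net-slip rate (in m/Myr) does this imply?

dip-slip = throw / sin(dip) = 3280 / sin(62.4°) = 3701 m
net slip = dip-slip / sin(rake) = 3701 / sin(26.7°) = 8237 m
rate = 8237 m / 2.03 Ma = 0.00406 m/yr = 4060 m/Myr

4060 m/Myr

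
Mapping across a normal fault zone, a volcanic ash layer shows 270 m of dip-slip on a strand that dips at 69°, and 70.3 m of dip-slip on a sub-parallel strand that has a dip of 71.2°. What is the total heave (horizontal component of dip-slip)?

119 m

heave_A = 270 × cos(69°) = 96.76 m
heave_B = 70.3 × cos(71.2°) = 22.66 m
total = 96.76 + 22.66 = 119 m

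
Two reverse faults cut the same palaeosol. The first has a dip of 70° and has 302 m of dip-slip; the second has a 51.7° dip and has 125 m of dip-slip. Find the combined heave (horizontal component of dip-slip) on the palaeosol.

181 m

heave_A = 302 × cos(70°) = 103.3 m
heave_B = 125 × cos(51.7°) = 77.47 m
total = 103.3 + 77.47 = 181 m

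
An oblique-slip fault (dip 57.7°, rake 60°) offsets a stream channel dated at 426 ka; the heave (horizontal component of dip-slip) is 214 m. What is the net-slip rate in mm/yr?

dip-slip = heave / cos(dip) = 214 / cos(57.7°) = 400.5 m
net slip = dip-slip / sin(rake) = 400.5 / sin(60°) = 462.4 m
rate = 462.4 m / 426 ka = 0.00109 m/yr = 1.09 mm/yr

1.09 mm/yr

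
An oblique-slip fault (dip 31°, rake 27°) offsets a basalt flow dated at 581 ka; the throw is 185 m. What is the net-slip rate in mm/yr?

dip-slip = throw / sin(dip) = 185 / sin(31°) = 359.2 m
net slip = dip-slip / sin(rake) = 359.2 / sin(27°) = 791.2 m
rate = 791.2 m / 581 ka = 0.00136 m/yr = 1.36 mm/yr

1.36 mm/yr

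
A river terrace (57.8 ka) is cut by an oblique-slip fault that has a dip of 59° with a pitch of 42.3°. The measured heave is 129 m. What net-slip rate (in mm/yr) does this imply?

dip-slip = heave / cos(dip) = 129 / cos(59°) = 250.5 m
net slip = dip-slip / sin(rake) = 250.5 / sin(42.3°) = 372.2 m
rate = 372.2 m / 57.8 ka = 0.00644 m/yr = 6.44 mm/yr

6.44 mm/yr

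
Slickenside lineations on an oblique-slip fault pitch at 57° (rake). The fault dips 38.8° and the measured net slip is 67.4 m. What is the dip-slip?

56.5 m

dip-slip = net slip × sin(rake) = 67.4 m × sin(57°) = 56.5 m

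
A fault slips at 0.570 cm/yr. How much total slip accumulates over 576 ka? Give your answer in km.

3.28 km

slip = rate × time = 0.570 cm/yr × 576 ka = 3280 m = 3.28 km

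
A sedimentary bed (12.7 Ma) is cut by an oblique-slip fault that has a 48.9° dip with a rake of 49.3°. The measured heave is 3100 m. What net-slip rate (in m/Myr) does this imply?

490 m/Myr

dip-slip = heave / cos(dip) = 3100 / cos(48.9°) = 4716 m
net slip = dip-slip / sin(rake) = 4716 / sin(49.3°) = 6220 m
rate = 6220 m / 12.7 Ma = 0.000490 m/yr = 490 m/Myr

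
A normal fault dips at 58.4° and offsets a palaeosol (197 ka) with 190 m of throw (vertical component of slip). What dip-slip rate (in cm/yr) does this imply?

dip-slip = throw / sin(dip) = 190 m / sin(58.4°) = 223.1 m
rate = 223.1 m / 197 ka = 0.00113 m/yr = 0.113 cm/yr

0.113 cm/yr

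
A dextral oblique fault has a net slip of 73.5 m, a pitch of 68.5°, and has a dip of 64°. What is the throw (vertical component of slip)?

61.5 m

dip-slip = net slip × sin(rake) = 73.5 m × sin(68.5°) = 68.39 m
throw = dip-slip × sin(dip) = 68.39 × sin(64°) = 61.5 m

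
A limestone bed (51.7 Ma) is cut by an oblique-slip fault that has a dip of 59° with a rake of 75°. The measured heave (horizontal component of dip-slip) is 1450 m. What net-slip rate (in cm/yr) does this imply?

0.00564 cm/yr

dip-slip = heave / cos(dip) = 1450 / cos(59°) = 2815 m
net slip = dip-slip / sin(rake) = 2815 / sin(75°) = 2915 m
rate = 2915 m / 51.7 Ma = 0.0000564 m/yr = 0.00564 cm/yr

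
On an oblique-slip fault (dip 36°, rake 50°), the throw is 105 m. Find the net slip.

dip-slip = throw / sin(dip) = 105 / sin(36°) = 178.6 m
net slip = dip-slip / sin(rake) = 178.6 / sin(50°) = 233 m

233 m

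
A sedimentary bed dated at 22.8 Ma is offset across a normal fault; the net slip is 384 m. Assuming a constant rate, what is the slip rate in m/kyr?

0.0168 m/kyr

rate = 384 m / 22.8 Ma = 0.0000168 m/yr = 0.0168 m/kyr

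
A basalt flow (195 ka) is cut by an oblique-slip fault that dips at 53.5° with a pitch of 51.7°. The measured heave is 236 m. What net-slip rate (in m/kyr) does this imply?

dip-slip = heave / cos(dip) = 236 / cos(53.5°) = 396.8 m
net slip = dip-slip / sin(rake) = 396.8 / sin(51.7°) = 505.6 m
rate = 505.6 m / 195 ka = 0.00259 m/yr = 2.59 m/kyr

2.59 m/kyr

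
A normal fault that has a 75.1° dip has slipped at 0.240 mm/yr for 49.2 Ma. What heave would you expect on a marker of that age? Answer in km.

3.04 km

dip-slip = rate × time = 0.240 mm/yr × 49.2 Ma = 11810 m
heave = dip-slip × cos(dip) = 11810 × cos(75.1°) = 3040 m = 3.04 km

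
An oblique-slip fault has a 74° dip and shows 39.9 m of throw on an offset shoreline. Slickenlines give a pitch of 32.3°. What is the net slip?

dip-slip = throw / sin(dip) = 39.9 / sin(74°) = 41.51 m
net slip = dip-slip / sin(rake) = 41.51 / sin(32.3°) = 77.7 m

77.7 m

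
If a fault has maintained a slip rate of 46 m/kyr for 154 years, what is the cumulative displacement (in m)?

7.08 m

slip = rate × time = 46 m/kyr × 154 years = 7.08 m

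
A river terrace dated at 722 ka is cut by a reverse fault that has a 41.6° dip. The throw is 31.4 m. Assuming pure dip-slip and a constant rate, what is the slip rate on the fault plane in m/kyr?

0.0655 m/kyr

dip-slip = throw / sin(dip) = 31.4 m / sin(41.6°) = 47.29 m
rate = 47.29 m / 722 ka = 0.0000655 m/yr = 0.0655 m/kyr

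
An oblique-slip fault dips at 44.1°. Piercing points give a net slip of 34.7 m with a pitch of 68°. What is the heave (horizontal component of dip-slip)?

dip-slip = net slip × sin(rake) = 34.7 m × sin(68°) = 32.17 m
heave = dip-slip × cos(dip) = 32.17 × cos(44.1°) = 23.1 m

23.1 m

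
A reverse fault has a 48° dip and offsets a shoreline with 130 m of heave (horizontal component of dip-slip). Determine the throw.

throw = heave × tan(dip) = 130 × tan(48°) = 144 m

144 m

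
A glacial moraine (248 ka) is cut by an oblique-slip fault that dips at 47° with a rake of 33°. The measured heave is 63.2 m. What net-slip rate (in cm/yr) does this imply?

dip-slip = heave / cos(dip) = 63.2 / cos(47°) = 92.67 m
net slip = dip-slip / sin(rake) = 92.67 / sin(33°) = 170.1 m
rate = 170.1 m / 248 ka = 0.000686 m/yr = 0.0686 cm/yr

0.0686 cm/yr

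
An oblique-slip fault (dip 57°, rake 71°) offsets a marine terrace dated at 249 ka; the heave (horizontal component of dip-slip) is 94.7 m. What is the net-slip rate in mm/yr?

dip-slip = heave / cos(dip) = 94.7 / cos(57°) = 173.9 m
net slip = dip-slip / sin(rake) = 173.9 / sin(71°) = 183.9 m
rate = 183.9 m / 249 ka = 0.000739 m/yr = 0.739 mm/yr

0.739 mm/yr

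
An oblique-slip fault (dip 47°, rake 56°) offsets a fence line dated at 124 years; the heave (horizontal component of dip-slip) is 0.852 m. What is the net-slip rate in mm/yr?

12.2 mm/yr

dip-slip = heave / cos(dip) = 0.852 / cos(47°) = 1.249 m
net slip = dip-slip / sin(rake) = 1.249 / sin(56°) = 1.507 m
rate = 1.507 m / 124 years = 0.0122 m/yr = 12.2 mm/yr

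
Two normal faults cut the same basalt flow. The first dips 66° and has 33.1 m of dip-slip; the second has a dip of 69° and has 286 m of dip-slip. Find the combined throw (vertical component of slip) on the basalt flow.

297 m

throw_A = 33.1 × sin(66°) = 30.24 m
throw_B = 286 × sin(69°) = 267 m
total = 30.24 + 267 = 297 m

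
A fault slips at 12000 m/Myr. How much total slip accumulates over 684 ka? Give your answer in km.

8.21 km

slip = rate × time = 12000 m/Myr × 684 ka = 8210 m = 8.21 km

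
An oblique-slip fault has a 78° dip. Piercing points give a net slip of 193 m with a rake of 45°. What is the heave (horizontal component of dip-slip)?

28.4 m

dip-slip = net slip × sin(rake) = 193 m × sin(45°) = 136.5 m
heave = dip-slip × cos(dip) = 136.5 × cos(78°) = 28.4 m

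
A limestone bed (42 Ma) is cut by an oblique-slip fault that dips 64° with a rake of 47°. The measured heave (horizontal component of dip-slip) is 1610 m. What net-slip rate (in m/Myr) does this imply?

dip-slip = heave / cos(dip) = 1610 / cos(64°) = 3673 m
net slip = dip-slip / sin(rake) = 3673 / sin(47°) = 5022 m
rate = 5022 m / 42 Ma = 0.000120 m/yr = 120 m/Myr

120 m/Myr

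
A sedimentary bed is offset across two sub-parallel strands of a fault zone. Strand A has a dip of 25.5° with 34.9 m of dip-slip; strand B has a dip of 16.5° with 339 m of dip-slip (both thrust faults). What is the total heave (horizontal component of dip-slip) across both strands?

357 m

heave_A = 34.9 × cos(25.5°) = 31.50 m
heave_B = 339 × cos(16.5°) = 325 m
total = 31.50 + 325 = 357 m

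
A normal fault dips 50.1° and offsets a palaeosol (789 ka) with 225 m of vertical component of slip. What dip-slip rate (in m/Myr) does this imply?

dip-slip = throw / sin(dip) = 225 m / sin(50.1°) = 293.3 m
rate = 293.3 m / 789 ka = 0.000372 m/yr = 372 m/Myr

372 m/Myr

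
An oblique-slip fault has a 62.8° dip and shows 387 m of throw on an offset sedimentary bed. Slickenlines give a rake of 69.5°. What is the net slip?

dip-slip = throw / sin(dip) = 387 / sin(62.8°) = 435.1 m
net slip = dip-slip / sin(rake) = 435.1 / sin(69.5°) = 465 m

465 m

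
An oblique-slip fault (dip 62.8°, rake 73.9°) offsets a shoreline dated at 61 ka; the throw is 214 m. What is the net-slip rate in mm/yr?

4.11 mm/yr

dip-slip = throw / sin(dip) = 214 / sin(62.8°) = 240.6 m
net slip = dip-slip / sin(rake) = 240.6 / sin(73.9°) = 250.4 m
rate = 250.4 m / 61 ka = 0.00411 m/yr = 4.11 mm/yr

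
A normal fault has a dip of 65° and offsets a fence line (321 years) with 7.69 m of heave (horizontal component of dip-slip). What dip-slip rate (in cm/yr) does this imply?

dip-slip = heave / cos(dip) = 7.69 m / cos(65°) = 18.20 m
rate = 18.20 m / 321 years = 0.0567 m/yr = 5.67 cm/yr

5.67 cm/yr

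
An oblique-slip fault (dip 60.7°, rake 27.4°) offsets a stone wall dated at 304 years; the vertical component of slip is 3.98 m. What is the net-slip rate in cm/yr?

3.26 cm/yr

dip-slip = throw / sin(dip) = 3.98 / sin(60.7°) = 4.564 m
net slip = dip-slip / sin(rake) = 4.564 / sin(27.4°) = 9.917 m
rate = 9.917 m / 304 years = 0.0326 m/yr = 3.26 cm/yr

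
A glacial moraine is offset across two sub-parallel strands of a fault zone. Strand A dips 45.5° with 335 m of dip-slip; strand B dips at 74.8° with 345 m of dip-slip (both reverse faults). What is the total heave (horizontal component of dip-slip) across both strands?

325 m

heave_A = 335 × cos(45.5°) = 234.8 m
heave_B = 345 × cos(74.8°) = 90.46 m
total = 234.8 + 90.46 = 325 m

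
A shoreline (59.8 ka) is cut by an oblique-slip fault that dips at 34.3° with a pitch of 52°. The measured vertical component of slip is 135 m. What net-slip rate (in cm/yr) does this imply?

0.508 cm/yr

dip-slip = throw / sin(dip) = 135 / sin(34.3°) = 239.6 m
net slip = dip-slip / sin(rake) = 239.6 / sin(52°) = 304 m
rate = 304 m / 59.8 ka = 0.00508 m/yr = 0.508 cm/yr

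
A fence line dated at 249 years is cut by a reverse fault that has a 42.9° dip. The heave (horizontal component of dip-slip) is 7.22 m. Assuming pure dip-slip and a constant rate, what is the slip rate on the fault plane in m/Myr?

39600 m/Myr

dip-slip = heave / cos(dip) = 7.22 m / cos(42.9°) = 9.856 m
rate = 9.856 m / 249 years = 0.0396 m/yr = 39600 m/Myr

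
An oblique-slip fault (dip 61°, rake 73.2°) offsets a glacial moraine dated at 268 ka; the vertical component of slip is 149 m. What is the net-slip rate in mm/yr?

0.664 mm/yr

dip-slip = throw / sin(dip) = 149 / sin(61°) = 170.4 m
net slip = dip-slip / sin(rake) = 170.4 / sin(73.2°) = 178 m
rate = 178 m / 268 ka = 0.000664 m/yr = 0.664 mm/yr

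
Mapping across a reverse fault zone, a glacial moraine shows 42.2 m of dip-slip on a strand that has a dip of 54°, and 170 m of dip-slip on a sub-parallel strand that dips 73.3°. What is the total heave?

73.7 m

heave_A = 42.2 × cos(54°) = 24.80 m
heave_B = 170 × cos(73.3°) = 48.85 m
total = 24.80 + 48.85 = 73.7 m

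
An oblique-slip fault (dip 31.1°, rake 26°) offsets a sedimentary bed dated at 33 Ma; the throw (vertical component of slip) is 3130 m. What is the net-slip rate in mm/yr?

0.419 mm/yr

dip-slip = throw / sin(dip) = 3130 / sin(31.1°) = 6060 m
net slip = dip-slip / sin(rake) = 6060 / sin(26°) = 13820 m
rate = 13820 m / 33 Ma = 0.000419 m/yr = 0.419 mm/yr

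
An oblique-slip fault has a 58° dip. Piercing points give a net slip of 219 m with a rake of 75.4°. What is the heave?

dip-slip = net slip × sin(rake) = 219 m × sin(75.4°) = 211.9 m
heave = dip-slip × cos(dip) = 211.9 × cos(58°) = 112 m

112 m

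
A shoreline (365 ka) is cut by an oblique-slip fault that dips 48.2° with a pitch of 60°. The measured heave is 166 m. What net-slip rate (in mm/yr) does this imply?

0.788 mm/yr

dip-slip = heave / cos(dip) = 166 / cos(48.2°) = 249.1 m
net slip = dip-slip / sin(rake) = 249.1 / sin(60°) = 287.6 m
rate = 287.6 m / 365 ka = 0.000788 m/yr = 0.788 mm/yr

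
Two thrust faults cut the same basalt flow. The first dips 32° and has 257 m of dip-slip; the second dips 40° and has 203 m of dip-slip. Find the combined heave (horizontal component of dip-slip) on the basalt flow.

heave_A = 257 × cos(32°) = 217.9 m
heave_B = 203 × cos(40°) = 155.5 m
total = 217.9 + 155.5 = 373 m

373 m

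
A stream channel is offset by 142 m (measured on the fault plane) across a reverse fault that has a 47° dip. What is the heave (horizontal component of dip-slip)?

heave = dip-slip × cos(dip) = 142 m × cos(47°) = 96.8 m

96.8 m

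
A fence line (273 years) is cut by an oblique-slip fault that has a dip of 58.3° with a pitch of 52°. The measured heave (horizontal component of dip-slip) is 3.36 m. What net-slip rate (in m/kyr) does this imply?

dip-slip = heave / cos(dip) = 3.36 / cos(58.3°) = 6.394 m
net slip = dip-slip / sin(rake) = 6.394 / sin(52°) = 8.114 m
rate = 8.114 m / 273 years = 0.0297 m/yr = 29.7 m/kyr

29.7 m/kyr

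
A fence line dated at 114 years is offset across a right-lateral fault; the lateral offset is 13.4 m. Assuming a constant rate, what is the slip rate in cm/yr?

rate = 13.4 m / 114 years = 0.118 m/yr = 11.8 cm/yr

11.8 cm/yr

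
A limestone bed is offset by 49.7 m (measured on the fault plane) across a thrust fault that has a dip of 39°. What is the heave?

heave = dip-slip × cos(dip) = 49.7 m × cos(39°) = 38.6 m

38.6 m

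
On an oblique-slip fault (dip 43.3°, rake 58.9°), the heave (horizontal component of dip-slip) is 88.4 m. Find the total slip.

142 m

dip-slip = heave / cos(dip) = 88.4 / cos(43.3°) = 121.5 m
net slip = dip-slip / sin(rake) = 121.5 / sin(58.9°) = 142 m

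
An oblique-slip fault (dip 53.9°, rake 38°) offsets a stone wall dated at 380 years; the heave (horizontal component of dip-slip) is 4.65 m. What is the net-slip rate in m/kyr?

33.7 m/kyr

dip-slip = heave / cos(dip) = 4.65 / cos(53.9°) = 7.892 m
net slip = dip-slip / sin(rake) = 7.892 / sin(38°) = 12.82 m
rate = 12.82 m / 380 years = 0.0337 m/yr = 33.7 m/kyr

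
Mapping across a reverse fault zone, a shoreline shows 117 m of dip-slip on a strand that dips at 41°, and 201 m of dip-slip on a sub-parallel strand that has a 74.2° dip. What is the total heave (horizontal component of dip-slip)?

heave_A = 117 × cos(41°) = 88.30 m
heave_B = 201 × cos(74.2°) = 54.73 m
total = 88.30 + 54.73 = 143 m

143 m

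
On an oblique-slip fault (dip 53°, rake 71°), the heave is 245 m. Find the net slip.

431 m

dip-slip = heave / cos(dip) = 245 / cos(53°) = 407.1 m
net slip = dip-slip / sin(rake) = 407.1 / sin(71°) = 431 m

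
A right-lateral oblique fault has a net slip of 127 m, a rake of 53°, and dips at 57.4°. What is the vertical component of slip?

dip-slip = net slip × sin(rake) = 127 m × sin(53°) = 101.4 m
throw = dip-slip × sin(dip) = 101.4 × sin(57.4°) = 85.4 m

85.4 m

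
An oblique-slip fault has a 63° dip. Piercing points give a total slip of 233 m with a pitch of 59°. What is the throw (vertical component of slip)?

178 m

dip-slip = net slip × sin(rake) = 233 m × sin(59°) = 199.7 m
throw = dip-slip × sin(dip) = 199.7 × sin(63°) = 178 m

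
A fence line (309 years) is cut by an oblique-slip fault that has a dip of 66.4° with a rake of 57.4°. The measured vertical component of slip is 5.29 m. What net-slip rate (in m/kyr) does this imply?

22.2 m/kyr

dip-slip = throw / sin(dip) = 5.29 / sin(66.4°) = 5.773 m
net slip = dip-slip / sin(rake) = 5.773 / sin(57.4°) = 6.852 m
rate = 6.852 m / 309 years = 0.0222 m/yr = 22.2 m/kyr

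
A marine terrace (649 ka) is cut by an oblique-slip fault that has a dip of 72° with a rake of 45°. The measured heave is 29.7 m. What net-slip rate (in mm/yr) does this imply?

dip-slip = heave / cos(dip) = 29.7 / cos(72°) = 96.11 m
net slip = dip-slip / sin(rake) = 96.11 / sin(45°) = 135.9 m
rate = 135.9 m / 649 ka = 0.000209 m/yr = 0.209 mm/yr

0.209 mm/yr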